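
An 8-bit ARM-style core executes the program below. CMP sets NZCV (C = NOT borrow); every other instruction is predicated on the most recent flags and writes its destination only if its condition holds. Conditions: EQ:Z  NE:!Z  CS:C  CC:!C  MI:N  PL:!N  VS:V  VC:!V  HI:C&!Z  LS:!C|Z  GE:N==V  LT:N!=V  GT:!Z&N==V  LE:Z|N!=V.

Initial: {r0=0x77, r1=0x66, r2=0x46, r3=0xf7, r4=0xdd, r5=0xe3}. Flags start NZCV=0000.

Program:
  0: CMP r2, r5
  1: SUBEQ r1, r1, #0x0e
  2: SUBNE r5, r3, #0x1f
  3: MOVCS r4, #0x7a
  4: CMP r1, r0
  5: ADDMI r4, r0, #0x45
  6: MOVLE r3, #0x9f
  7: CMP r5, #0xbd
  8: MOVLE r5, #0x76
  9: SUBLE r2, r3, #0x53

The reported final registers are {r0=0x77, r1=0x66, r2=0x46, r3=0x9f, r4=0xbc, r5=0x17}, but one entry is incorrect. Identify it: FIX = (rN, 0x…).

FIX = (r5, 0xd8)

[0] flags=0000 → (cmp)
[1] flags=0000 EQ?F → skip
[2] flags=0000 NE?T → r5=0xd8
[3] flags=0000 CS?F → skip
[4] flags=1000 → (cmp)
[5] flags=1000 MI?T → r4=0xbc
[6] flags=1000 LE?T → r3=0x9f
[7] flags=0010 → (cmp)
[8] flags=0010 LE?F → skip
[9] flags=0010 LE?F → skip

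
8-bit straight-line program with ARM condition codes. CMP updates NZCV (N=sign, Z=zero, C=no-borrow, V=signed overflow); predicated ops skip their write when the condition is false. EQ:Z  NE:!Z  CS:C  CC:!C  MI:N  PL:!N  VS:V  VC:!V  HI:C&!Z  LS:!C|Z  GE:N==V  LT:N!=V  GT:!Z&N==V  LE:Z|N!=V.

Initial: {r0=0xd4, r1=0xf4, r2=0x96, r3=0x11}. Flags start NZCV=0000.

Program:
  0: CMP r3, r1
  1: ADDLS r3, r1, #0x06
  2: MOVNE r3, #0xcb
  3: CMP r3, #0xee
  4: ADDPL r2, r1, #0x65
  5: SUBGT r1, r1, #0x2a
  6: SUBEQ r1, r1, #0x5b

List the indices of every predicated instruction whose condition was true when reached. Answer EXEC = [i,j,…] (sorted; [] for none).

EXEC = [1,2]

0: ✓ CMP  NZCV=0000
1: ✓ ADDLS  r3←0xfa
2: ✓ MOVNE  r3←0xcb
3: ✓ CMP  NZCV=1000
4: · ADDPL
5: · SUBGT
6: · SUBEQ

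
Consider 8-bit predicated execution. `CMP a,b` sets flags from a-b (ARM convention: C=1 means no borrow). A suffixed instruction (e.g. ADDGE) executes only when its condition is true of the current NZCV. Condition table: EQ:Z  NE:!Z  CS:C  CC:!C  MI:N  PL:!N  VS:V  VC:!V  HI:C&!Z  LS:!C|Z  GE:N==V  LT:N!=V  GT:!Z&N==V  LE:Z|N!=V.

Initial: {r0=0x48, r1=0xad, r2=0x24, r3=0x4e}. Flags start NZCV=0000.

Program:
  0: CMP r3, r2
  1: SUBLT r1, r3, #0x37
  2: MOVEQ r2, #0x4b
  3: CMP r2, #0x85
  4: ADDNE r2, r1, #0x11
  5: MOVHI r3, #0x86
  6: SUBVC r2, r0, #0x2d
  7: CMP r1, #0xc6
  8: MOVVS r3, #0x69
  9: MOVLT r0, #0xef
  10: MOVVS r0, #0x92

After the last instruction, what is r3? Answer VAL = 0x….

[0] flags=0010 → (cmp)
[1] flags=0010 LT?F → skip
[2] flags=0010 EQ?F → skip
[3] flags=1001 → (cmp)
[4] flags=1001 NE?T → r2=0xbe
[5] flags=1001 HI?F → skip
[6] flags=1001 VC?F → skip
[7] flags=1000 → (cmp)
[8] flags=1000 VS?F → skip
[9] flags=1000 LT?T → r0=0xef
[10] flags=1000 VS?F → skip

VAL = 0x4e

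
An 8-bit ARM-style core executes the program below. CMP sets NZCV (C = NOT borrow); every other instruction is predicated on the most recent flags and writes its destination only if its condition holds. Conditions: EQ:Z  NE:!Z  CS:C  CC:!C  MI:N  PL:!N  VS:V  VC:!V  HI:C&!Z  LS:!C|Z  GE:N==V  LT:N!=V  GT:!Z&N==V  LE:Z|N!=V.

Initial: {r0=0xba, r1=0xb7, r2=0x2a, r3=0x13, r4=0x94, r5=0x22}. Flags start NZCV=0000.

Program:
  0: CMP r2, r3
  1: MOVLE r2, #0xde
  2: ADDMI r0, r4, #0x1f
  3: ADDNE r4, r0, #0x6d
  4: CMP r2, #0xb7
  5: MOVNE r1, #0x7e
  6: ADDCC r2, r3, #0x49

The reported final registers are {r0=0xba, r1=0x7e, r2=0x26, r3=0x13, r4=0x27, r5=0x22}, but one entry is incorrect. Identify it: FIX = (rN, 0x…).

FIX = (r2, 0x5c)

[0] flags=0010 → (cmp)
[1] flags=0010 LE?F → skip
[2] flags=0010 MI?F → skip
[3] flags=0010 NE?T → r4=0x27
[4] flags=0000 → (cmp)
[5] flags=0000 NE?T → r1=0x7e
[6] flags=0000 CC?T → r2=0x5c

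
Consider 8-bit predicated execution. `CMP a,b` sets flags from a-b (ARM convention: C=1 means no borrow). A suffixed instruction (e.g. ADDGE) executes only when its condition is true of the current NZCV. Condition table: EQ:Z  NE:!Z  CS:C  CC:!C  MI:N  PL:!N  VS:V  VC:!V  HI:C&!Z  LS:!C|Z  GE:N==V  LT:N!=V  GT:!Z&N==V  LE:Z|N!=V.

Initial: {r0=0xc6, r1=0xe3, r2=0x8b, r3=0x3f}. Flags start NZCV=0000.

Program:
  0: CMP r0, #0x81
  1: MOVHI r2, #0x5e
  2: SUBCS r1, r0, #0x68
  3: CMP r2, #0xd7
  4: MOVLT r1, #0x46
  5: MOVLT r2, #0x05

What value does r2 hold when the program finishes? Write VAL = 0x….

[0] flags=0010 → (cmp)
[1] flags=0010 HI?T → r2=0x5e
[2] flags=0010 CS?T → r1=0x5e
[3] flags=1001 → (cmp)
[4] flags=1001 LT?F → skip
[5] flags=1001 LT?F → skip

VAL = 0x5e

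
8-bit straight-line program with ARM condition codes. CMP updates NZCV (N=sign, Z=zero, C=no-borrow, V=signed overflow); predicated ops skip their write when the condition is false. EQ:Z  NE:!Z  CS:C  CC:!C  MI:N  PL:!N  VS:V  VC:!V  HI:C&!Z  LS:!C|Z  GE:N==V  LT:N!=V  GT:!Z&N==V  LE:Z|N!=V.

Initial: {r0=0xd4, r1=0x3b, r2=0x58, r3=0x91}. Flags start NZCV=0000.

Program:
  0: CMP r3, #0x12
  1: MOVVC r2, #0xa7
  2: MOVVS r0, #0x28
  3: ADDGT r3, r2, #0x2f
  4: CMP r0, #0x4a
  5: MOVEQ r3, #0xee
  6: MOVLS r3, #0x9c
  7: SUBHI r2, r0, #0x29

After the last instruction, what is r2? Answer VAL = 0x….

VAL = 0x58

0: ✓ CMP  NZCV=0011
1: · MOVVC
2: ✓ MOVVS  r0←0x28
3: · ADDGT
4: ✓ CMP  NZCV=1000
5: · MOVEQ
6: ✓ MOVLS  r3←0x9c
7: · SUBHI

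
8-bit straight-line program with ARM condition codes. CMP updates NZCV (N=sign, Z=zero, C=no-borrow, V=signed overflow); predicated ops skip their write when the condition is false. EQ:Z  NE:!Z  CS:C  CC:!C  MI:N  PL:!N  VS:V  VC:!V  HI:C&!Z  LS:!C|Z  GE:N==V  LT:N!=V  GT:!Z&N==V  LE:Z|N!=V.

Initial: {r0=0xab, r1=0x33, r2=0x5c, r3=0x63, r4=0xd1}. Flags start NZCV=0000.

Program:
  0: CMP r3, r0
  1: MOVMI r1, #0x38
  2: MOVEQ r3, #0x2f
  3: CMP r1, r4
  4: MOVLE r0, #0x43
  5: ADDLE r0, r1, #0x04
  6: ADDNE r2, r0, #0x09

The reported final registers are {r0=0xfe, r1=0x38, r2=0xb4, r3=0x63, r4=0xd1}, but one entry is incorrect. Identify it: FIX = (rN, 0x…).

0: ✓ CMP  NZCV=1001
1: ✓ MOVMI  r1←0x38
2: · MOVEQ
3: ✓ CMP  NZCV=0000
4: · MOVLE
5: · ADDLE
6: ✓ ADDNE  r2←0xb4

FIX = (r0, 0xab)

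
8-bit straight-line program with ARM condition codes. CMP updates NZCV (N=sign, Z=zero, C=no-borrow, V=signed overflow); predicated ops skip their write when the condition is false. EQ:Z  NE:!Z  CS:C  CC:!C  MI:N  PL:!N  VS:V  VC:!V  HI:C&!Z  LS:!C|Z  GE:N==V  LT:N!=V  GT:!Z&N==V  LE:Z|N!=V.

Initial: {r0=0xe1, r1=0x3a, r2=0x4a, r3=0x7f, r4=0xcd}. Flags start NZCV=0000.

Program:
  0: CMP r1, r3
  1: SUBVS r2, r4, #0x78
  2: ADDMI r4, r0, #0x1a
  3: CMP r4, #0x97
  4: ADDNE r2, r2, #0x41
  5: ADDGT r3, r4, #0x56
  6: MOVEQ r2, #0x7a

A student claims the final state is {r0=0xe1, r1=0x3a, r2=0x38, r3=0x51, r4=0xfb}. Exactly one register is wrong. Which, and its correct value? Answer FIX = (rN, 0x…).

[0] flags=1000 → (cmp)
[1] flags=1000 VS?F → skip
[2] flags=1000 MI?T → r4=0xfb
[3] flags=0010 → (cmp)
[4] flags=0010 NE?T → r2=0x8b
[5] flags=0010 GT?T → r3=0x51
[6] flags=0010 EQ?F → skip

FIX = (r2, 0x8b)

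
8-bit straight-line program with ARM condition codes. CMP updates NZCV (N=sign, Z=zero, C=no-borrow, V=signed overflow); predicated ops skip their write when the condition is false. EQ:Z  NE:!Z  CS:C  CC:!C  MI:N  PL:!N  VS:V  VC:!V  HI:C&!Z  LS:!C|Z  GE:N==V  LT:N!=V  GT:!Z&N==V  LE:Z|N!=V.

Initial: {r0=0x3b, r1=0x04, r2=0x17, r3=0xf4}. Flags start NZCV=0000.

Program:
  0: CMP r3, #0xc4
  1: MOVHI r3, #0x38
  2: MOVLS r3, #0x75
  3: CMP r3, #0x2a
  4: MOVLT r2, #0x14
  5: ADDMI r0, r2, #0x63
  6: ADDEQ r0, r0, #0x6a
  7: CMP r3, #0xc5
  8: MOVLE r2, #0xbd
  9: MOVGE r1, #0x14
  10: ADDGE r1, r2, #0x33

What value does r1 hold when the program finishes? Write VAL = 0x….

[0] flags=0010 → (cmp)
[1] flags=0010 HI?T → r3=0x38
[2] flags=0010 LS?F → skip
[3] flags=0010 → (cmp)
[4] flags=0010 LT?F → skip
[5] flags=0010 MI?F → skip
[6] flags=0010 EQ?F → skip
[7] flags=0000 → (cmp)
[8] flags=0000 LE?F → skip
[9] flags=0000 GE?T → r1=0x14
[10] flags=0000 GE?T → r1=0x4a

VAL = 0x4a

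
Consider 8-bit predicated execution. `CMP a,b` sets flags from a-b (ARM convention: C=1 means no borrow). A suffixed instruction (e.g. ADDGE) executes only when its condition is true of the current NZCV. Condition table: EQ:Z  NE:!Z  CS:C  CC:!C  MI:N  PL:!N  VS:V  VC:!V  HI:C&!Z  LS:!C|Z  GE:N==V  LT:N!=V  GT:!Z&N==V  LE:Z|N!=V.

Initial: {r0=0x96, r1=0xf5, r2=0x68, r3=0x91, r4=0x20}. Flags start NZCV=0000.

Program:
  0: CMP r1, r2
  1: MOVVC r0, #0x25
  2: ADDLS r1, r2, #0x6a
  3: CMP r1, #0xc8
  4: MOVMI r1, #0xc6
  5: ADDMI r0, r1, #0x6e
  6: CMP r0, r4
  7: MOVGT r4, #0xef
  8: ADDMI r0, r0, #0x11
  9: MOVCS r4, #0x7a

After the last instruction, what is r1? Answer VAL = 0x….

[0] flags=1010 → (cmp)
[1] flags=1010 VC?T → r0=0x25
[2] flags=1010 LS?F → skip
[3] flags=0010 → (cmp)
[4] flags=0010 MI?F → skip
[5] flags=0010 MI?F → skip
[6] flags=0010 → (cmp)
[7] flags=0010 GT?T → r4=0xef
[8] flags=0010 MI?F → skip
[9] flags=0010 CS?T → r4=0x7a

VAL = 0xf5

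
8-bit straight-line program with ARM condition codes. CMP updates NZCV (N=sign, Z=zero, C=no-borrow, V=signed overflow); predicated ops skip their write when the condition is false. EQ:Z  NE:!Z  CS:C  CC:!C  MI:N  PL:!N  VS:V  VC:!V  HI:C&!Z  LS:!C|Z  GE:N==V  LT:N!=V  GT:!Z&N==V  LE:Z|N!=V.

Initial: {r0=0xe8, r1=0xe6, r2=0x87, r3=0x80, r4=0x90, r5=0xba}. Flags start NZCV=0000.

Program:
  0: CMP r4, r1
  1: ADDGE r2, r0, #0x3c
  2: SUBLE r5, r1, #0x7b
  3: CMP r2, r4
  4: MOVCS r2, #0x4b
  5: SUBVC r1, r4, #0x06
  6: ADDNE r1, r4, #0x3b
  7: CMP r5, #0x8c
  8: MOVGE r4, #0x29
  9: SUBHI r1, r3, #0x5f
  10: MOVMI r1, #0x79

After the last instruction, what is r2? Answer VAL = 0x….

VAL = 0x87

0: ✓ CMP  NZCV=1000
1: · ADDGE
2: ✓ SUBLE  r5←0x6b
3: ✓ CMP  NZCV=1000
4: · MOVCS
5: ✓ SUBVC  r1←0x8a
6: ✓ ADDNE  r1←0xcb
7: ✓ CMP  NZCV=1001
8: ✓ MOVGE  r4←0x29
9: · SUBHI
10: ✓ MOVMI  r1←0x79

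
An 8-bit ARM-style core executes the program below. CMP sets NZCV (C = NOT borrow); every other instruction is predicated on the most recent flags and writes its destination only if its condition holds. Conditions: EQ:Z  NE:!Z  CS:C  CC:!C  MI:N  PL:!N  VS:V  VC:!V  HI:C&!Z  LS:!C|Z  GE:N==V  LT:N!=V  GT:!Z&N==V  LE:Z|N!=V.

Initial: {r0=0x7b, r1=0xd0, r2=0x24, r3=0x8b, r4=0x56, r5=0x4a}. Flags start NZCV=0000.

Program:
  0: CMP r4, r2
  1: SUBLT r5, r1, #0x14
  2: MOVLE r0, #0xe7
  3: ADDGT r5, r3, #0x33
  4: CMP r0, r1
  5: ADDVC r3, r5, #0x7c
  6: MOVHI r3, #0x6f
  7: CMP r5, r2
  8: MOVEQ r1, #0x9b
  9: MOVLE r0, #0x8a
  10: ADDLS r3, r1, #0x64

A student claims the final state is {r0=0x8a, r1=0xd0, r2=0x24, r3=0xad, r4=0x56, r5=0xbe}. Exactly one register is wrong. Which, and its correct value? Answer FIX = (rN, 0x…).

FIX = (r3, 0x8b)

[0] flags=0010 → (cmp)
[1] flags=0010 LT?F → skip
[2] flags=0010 LE?F → skip
[3] flags=0010 GT?T → r5=0xbe
[4] flags=1001 → (cmp)
[5] flags=1001 VC?F → skip
[6] flags=1001 HI?F → skip
[7] flags=1010 → (cmp)
[8] flags=1010 EQ?F → skip
[9] flags=1010 LE?T → r0=0x8a
[10] flags=1010 LS?F → skip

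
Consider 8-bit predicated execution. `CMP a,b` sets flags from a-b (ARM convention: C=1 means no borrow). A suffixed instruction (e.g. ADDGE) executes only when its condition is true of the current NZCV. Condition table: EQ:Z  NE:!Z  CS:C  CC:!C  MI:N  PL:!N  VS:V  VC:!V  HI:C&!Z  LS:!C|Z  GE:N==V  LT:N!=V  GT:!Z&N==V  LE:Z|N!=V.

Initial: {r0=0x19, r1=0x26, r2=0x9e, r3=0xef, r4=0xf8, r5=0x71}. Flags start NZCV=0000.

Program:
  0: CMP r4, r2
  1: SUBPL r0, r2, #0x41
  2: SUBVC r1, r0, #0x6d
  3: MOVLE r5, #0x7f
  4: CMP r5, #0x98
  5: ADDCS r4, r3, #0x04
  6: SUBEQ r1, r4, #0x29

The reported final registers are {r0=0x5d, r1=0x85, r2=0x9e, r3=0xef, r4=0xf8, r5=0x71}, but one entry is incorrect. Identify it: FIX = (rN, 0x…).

0: ✓ CMP  NZCV=0010
1: ✓ SUBPL  r0←0x5d
2: ✓ SUBVC  r1←0xf0
3: · MOVLE
4: ✓ CMP  NZCV=1001
5: · ADDCS
6: · SUBEQ

FIX = (r1, 0xf0)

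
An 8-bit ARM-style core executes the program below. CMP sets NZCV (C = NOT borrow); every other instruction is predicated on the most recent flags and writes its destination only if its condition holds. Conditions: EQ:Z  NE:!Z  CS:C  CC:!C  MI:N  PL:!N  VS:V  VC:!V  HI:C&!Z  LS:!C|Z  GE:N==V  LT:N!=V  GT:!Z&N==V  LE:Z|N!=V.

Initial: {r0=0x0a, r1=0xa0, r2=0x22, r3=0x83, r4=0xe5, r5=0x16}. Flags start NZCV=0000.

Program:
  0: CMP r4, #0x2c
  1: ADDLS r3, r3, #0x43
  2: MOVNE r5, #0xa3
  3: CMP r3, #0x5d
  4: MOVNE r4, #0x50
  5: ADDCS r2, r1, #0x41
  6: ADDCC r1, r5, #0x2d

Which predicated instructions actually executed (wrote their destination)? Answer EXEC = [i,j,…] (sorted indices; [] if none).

EXEC = [2,4,5]

[0] flags=1010 → (cmp)
[1] flags=1010 LS?F → skip
[2] flags=1010 NE?T → r5=0xa3
[3] flags=0011 → (cmp)
[4] flags=0011 NE?T → r4=0x50
[5] flags=0011 CS?T → r2=0xe1
[6] flags=0011 CC?F → skip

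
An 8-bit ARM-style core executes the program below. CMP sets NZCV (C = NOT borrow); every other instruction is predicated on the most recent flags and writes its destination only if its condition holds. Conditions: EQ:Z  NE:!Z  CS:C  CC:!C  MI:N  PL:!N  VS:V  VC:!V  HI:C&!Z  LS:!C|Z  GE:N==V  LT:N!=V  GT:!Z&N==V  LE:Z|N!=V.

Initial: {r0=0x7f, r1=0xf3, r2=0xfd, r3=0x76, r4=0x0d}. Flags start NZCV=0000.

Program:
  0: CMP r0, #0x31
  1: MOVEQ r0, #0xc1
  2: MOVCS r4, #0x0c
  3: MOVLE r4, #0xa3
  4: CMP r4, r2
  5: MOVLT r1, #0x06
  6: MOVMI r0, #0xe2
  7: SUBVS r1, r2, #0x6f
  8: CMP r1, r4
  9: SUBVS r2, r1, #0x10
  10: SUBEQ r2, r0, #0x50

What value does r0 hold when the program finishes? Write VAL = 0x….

0: ✓ CMP  NZCV=0010
1: · MOVEQ
2: ✓ MOVCS  r4←0x0c
3: · MOVLE
4: ✓ CMP  NZCV=0000
5: · MOVLT
6: · MOVMI
7: · SUBVS
8: ✓ CMP  NZCV=1010
9: · SUBVS
10: · SUBEQ

VAL = 0x7f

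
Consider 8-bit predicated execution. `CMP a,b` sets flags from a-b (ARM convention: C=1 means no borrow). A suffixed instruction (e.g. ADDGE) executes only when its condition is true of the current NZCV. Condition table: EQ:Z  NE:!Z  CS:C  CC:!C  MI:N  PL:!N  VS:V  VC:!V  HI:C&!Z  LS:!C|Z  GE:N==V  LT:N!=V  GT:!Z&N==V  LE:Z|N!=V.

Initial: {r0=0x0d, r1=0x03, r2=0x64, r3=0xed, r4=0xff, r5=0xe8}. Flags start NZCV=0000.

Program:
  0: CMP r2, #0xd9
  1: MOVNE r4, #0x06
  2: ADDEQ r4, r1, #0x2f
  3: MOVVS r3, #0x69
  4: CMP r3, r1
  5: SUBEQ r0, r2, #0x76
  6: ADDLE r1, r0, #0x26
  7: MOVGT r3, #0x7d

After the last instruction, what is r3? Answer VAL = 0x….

VAL = 0x7d

[0] flags=1001 → (cmp)
[1] flags=1001 NE?T → r4=0x06
[2] flags=1001 EQ?F → skip
[3] flags=1001 VS?T → r3=0x69
[4] flags=0010 → (cmp)
[5] flags=0010 EQ?F → skip
[6] flags=0010 LE?F → skip
[7] flags=0010 GT?T → r3=0x7d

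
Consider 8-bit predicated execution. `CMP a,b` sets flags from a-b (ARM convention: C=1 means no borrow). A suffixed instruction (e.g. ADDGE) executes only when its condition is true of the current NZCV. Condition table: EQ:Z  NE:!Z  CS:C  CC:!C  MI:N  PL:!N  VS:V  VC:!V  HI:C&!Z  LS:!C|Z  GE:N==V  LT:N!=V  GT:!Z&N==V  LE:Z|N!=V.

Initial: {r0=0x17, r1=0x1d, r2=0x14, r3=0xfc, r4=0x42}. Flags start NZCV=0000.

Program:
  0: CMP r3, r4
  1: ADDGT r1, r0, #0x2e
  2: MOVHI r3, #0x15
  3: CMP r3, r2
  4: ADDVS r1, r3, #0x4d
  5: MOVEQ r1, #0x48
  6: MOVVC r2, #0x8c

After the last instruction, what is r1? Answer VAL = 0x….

[0] flags=1010 → (cmp)
[1] flags=1010 GT?F → skip
[2] flags=1010 HI?T → r3=0x15
[3] flags=0010 → (cmp)
[4] flags=0010 VS?F → skip
[5] flags=0010 EQ?F → skip
[6] flags=0010 VC?T → r2=0x8c

VAL = 0x1d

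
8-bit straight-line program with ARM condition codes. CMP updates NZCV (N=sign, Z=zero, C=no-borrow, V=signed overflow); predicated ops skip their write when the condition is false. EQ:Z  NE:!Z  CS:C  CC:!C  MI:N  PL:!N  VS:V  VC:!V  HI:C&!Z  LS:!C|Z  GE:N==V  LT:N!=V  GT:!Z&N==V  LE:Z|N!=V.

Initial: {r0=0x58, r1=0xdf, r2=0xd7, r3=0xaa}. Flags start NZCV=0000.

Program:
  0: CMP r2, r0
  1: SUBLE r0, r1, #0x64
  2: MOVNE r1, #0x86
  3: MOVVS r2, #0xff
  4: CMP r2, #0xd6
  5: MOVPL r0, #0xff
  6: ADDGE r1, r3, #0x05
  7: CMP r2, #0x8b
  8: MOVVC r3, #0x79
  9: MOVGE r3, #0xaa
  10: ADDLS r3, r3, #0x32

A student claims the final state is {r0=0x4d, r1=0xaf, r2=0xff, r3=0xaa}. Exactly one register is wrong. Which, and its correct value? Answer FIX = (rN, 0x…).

0: ✓ CMP  NZCV=0011
1: ✓ SUBLE  r0←0x7b
2: ✓ MOVNE  r1←0x86
3: ✓ MOVVS  r2←0xff
4: ✓ CMP  NZCV=0010
5: ✓ MOVPL  r0←0xff
6: ✓ ADDGE  r1←0xaf
7: ✓ CMP  NZCV=0010
8: ✓ MOVVC  r3←0x79
9: ✓ MOVGE  r3←0xaa
10: · ADDLS

FIX = (r0, 0xff)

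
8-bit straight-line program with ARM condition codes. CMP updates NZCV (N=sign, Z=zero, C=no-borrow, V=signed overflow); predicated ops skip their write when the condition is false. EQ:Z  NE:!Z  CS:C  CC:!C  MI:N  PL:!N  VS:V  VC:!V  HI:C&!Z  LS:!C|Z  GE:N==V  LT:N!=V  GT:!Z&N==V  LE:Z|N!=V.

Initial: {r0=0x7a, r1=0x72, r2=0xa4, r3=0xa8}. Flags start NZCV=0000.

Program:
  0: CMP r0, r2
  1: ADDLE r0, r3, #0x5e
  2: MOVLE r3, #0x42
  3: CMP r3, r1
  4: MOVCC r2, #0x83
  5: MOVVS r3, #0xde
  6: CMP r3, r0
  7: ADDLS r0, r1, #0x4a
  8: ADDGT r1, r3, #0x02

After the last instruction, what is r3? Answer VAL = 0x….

[0] flags=1001 → (cmp)
[1] flags=1001 LE?F → skip
[2] flags=1001 LE?F → skip
[3] flags=0011 → (cmp)
[4] flags=0011 CC?F → skip
[5] flags=0011 VS?T → r3=0xde
[6] flags=0011 → (cmp)
[7] flags=0011 LS?F → skip
[8] flags=0011 GT?F → skip

VAL = 0xde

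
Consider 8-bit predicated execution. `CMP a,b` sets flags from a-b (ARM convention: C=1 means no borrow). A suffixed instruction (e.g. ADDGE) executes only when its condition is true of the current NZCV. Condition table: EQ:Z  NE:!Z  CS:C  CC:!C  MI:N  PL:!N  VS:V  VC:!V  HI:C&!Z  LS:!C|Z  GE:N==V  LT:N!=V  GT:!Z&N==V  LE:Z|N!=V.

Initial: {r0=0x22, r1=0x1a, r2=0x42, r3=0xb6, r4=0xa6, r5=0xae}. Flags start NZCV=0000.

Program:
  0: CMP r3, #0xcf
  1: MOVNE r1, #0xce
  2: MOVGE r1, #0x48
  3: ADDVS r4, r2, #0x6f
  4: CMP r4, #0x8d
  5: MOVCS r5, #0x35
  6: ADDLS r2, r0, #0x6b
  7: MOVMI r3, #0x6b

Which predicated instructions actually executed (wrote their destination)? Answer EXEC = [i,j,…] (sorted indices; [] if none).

EXEC = [1,5]

[0] flags=1000 → (cmp)
[1] flags=1000 NE?T → r1=0xce
[2] flags=1000 GE?F → skip
[3] flags=1000 VS?F → skip
[4] flags=0010 → (cmp)
[5] flags=0010 CS?T → r5=0x35
[6] flags=0010 LS?F → skip
[7] flags=0010 MI?F → skip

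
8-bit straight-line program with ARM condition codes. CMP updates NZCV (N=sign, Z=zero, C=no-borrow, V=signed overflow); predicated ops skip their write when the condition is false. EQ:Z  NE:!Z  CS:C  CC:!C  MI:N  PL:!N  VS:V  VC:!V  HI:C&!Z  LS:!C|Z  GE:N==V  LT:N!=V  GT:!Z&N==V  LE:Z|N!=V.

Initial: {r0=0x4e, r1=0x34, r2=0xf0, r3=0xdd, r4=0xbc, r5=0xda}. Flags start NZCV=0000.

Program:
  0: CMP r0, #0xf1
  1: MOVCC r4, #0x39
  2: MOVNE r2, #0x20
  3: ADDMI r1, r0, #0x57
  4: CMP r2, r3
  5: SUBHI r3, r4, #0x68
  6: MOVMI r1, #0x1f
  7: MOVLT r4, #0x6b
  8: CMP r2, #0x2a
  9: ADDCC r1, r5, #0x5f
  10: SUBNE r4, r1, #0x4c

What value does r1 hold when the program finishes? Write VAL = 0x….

VAL = 0x39

[0] flags=0000 → (cmp)
[1] flags=0000 CC?T → r4=0x39
[2] flags=0000 NE?T → r2=0x20
[3] flags=0000 MI?F → skip
[4] flags=0000 → (cmp)
[5] flags=0000 HI?F → skip
[6] flags=0000 MI?F → skip
[7] flags=0000 LT?F → skip
[8] flags=1000 → (cmp)
[9] flags=1000 CC?T → r1=0x39
[10] flags=1000 NE?T → r4=0xed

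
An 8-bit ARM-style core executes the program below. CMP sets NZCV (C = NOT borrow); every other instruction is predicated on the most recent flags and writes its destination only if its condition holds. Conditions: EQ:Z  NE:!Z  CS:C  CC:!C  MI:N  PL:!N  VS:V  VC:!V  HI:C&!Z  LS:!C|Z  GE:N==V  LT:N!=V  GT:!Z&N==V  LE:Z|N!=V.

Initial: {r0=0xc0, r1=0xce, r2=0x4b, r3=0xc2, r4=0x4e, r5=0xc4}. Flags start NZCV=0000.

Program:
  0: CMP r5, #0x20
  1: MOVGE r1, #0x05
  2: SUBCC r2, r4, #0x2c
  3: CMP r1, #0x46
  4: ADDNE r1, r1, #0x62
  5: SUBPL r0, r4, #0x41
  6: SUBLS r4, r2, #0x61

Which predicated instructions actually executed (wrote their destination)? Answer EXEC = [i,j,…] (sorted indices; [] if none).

EXEC = [4]

[0] flags=1010 → (cmp)
[1] flags=1010 GE?F → skip
[2] flags=1010 CC?F → skip
[3] flags=1010 → (cmp)
[4] flags=1010 NE?T → r1=0x30
[5] flags=1010 PL?F → skip
[6] flags=1010 LS?F → skip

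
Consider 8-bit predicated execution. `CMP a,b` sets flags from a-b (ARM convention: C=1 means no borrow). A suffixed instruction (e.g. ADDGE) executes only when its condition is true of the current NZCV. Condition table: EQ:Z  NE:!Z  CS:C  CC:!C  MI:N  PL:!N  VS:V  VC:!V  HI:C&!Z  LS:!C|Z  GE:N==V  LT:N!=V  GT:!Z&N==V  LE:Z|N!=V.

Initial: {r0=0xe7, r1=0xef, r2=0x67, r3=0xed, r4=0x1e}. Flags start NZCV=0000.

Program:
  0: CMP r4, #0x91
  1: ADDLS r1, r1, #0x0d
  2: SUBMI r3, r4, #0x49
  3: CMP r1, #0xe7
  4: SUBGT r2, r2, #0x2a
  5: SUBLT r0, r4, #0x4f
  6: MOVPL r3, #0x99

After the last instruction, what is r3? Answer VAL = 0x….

VAL = 0x99

0: ✓ CMP  NZCV=1001
1: ✓ ADDLS  r1←0xfc
2: ✓ SUBMI  r3←0xd5
3: ✓ CMP  NZCV=0010
4: ✓ SUBGT  r2←0x3d
5: · SUBLT
6: ✓ MOVPL  r3←0x99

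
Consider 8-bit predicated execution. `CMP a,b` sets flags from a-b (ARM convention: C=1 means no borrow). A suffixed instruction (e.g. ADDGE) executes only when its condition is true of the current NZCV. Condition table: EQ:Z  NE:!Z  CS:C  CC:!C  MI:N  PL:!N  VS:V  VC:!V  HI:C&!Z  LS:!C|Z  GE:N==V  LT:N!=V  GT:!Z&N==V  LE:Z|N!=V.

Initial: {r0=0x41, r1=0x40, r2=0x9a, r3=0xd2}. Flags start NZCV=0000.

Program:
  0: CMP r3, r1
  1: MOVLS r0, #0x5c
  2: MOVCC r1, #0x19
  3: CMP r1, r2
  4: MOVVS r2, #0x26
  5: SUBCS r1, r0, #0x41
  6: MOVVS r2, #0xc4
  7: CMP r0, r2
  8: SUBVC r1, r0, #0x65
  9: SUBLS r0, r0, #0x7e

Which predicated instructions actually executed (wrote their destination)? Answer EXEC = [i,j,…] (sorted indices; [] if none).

EXEC = [4,6,8,9]

[0] flags=1010 → (cmp)
[1] flags=1010 LS?F → skip
[2] flags=1010 CC?F → skip
[3] flags=1001 → (cmp)
[4] flags=1001 VS?T → r2=0x26
[5] flags=1001 CS?F → skip
[6] flags=1001 VS?T → r2=0xc4
[7] flags=0000 → (cmp)
[8] flags=0000 VC?T → r1=0xdc
[9] flags=0000 LS?T → r0=0xc3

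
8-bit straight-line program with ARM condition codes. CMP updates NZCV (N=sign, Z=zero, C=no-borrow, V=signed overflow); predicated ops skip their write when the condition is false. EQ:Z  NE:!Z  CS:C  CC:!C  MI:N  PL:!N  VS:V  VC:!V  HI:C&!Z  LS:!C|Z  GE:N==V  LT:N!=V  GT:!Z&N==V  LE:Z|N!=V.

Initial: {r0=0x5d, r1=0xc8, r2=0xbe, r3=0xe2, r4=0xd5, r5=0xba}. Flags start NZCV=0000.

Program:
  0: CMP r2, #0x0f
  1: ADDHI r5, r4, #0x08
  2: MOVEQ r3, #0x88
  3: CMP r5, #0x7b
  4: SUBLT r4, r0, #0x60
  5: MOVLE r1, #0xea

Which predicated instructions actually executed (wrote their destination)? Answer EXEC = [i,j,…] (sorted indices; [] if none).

EXEC = [1,4,5]

0: ✓ CMP  NZCV=1010
1: ✓ ADDHI  r5←0xdd
2: · MOVEQ
3: ✓ CMP  NZCV=0011
4: ✓ SUBLT  r4←0xfd
5: ✓ MOVLE  r1←0xea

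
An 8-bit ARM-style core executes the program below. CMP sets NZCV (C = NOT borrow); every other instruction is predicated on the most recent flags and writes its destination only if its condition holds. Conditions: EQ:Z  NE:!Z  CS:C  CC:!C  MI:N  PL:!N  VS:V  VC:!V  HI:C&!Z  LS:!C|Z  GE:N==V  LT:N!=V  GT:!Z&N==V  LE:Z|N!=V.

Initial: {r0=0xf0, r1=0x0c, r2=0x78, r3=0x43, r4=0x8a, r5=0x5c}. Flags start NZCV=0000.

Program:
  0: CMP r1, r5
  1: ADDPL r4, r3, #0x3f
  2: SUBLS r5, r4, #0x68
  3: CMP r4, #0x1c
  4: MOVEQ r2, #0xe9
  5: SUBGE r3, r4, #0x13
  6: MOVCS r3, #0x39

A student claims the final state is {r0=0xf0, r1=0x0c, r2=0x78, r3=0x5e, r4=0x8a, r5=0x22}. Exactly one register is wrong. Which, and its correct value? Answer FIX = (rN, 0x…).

[0] flags=1000 → (cmp)
[1] flags=1000 PL?F → skip
[2] flags=1000 LS?T → r5=0x22
[3] flags=0011 → (cmp)
[4] flags=0011 EQ?F → skip
[5] flags=0011 GE?F → skip
[6] flags=0011 CS?T → r3=0x39

FIX = (r3, 0x39)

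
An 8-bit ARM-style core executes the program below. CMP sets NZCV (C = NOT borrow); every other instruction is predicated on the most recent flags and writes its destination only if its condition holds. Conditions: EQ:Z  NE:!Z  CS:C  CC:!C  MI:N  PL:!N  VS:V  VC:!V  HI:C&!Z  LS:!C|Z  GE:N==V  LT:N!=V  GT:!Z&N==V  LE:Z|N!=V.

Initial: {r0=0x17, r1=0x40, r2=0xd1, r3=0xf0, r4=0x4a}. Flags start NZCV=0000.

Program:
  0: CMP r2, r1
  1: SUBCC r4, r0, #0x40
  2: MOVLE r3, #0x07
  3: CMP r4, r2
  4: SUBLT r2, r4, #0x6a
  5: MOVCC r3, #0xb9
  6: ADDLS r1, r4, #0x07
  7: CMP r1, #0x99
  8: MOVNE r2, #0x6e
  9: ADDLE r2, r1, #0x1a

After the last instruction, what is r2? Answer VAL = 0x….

VAL = 0x6e

[0] flags=1010 → (cmp)
[1] flags=1010 CC?F → skip
[2] flags=1010 LE?T → r3=0x07
[3] flags=0000 → (cmp)
[4] flags=0000 LT?F → skip
[5] flags=0000 CC?T → r3=0xb9
[6] flags=0000 LS?T → r1=0x51
[7] flags=1001 → (cmp)
[8] flags=1001 NE?T → r2=0x6e
[9] flags=1001 LE?F → skip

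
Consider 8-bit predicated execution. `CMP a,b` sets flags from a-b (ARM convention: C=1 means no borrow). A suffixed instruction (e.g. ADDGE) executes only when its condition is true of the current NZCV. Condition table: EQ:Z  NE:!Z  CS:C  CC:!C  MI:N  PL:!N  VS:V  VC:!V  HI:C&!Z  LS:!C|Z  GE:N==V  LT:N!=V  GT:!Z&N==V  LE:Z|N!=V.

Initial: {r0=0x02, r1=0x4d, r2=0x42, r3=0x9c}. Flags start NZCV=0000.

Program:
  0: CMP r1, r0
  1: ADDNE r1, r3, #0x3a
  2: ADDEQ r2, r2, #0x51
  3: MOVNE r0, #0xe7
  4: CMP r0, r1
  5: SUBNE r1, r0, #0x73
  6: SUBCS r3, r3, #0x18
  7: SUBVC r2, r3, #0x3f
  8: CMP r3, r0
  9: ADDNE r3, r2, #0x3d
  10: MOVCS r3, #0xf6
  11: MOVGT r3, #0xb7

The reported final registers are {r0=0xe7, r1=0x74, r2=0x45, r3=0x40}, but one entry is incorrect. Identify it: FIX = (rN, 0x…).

FIX = (r3, 0x82)

0: ✓ CMP  NZCV=0010
1: ✓ ADDNE  r1←0xd6
2: · ADDEQ
3: ✓ MOVNE  r0←0xe7
4: ✓ CMP  NZCV=0010
5: ✓ SUBNE  r1←0x74
6: ✓ SUBCS  r3←0x84
7: ✓ SUBVC  r2←0x45
8: ✓ CMP  NZCV=1000
9: ✓ ADDNE  r3←0x82
10: · MOVCS
11: · MOVGT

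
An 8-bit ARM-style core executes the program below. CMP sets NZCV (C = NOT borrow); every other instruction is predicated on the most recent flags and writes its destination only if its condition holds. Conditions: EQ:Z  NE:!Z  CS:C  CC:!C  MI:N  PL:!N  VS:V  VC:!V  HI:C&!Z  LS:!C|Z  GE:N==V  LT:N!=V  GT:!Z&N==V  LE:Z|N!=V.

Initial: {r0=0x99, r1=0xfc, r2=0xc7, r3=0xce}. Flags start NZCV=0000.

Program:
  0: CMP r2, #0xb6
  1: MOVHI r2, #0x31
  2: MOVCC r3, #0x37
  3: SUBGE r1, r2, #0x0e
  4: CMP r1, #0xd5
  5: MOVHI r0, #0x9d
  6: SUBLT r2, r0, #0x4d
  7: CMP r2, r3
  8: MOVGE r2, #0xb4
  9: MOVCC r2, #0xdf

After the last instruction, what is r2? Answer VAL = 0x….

[0] flags=0010 → (cmp)
[1] flags=0010 HI?T → r2=0x31
[2] flags=0010 CC?F → skip
[3] flags=0010 GE?T → r1=0x23
[4] flags=0000 → (cmp)
[5] flags=0000 HI?F → skip
[6] flags=0000 LT?F → skip
[7] flags=0000 → (cmp)
[8] flags=0000 GE?T → r2=0xb4
[9] flags=0000 CC?T → r2=0xdf

VAL = 0xdf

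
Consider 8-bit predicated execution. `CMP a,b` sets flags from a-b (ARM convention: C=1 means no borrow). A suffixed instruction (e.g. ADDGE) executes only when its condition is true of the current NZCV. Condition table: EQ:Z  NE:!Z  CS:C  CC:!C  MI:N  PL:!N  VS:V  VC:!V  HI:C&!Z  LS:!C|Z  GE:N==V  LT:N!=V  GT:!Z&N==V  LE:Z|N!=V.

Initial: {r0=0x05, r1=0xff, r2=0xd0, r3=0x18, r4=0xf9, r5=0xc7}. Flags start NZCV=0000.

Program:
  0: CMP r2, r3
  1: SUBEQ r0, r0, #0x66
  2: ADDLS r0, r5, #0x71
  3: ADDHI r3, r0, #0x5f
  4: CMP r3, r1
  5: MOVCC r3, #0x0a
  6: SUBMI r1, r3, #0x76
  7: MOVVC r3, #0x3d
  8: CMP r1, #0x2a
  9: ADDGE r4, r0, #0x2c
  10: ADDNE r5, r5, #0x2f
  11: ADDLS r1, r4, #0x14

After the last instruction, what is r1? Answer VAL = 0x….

[0] flags=1010 → (cmp)
[1] flags=1010 EQ?F → skip
[2] flags=1010 LS?F → skip
[3] flags=1010 HI?T → r3=0x64
[4] flags=0000 → (cmp)
[5] flags=0000 CC?T → r3=0x0a
[6] flags=0000 MI?F → skip
[7] flags=0000 VC?T → r3=0x3d
[8] flags=1010 → (cmp)
[9] flags=1010 GE?F → skip
[10] flags=1010 NE?T → r5=0xf6
[11] flags=1010 LS?F → skip

VAL = 0xff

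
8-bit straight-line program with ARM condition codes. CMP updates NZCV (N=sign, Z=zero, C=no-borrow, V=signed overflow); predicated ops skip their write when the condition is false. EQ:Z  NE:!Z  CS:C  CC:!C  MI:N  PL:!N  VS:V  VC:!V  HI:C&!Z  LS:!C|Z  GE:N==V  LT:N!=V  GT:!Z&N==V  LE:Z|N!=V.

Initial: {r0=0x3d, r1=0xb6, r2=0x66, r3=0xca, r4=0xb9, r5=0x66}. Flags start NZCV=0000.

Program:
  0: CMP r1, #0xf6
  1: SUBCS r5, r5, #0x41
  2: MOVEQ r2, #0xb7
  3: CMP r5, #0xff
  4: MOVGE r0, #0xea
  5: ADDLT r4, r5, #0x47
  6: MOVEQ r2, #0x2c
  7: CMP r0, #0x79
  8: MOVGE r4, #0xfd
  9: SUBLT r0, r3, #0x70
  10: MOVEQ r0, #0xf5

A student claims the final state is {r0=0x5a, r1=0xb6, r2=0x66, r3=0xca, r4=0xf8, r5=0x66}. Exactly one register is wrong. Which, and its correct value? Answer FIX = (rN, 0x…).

FIX = (r4, 0xb9)

0: ✓ CMP  NZCV=1000
1: · SUBCS
2: · MOVEQ
3: ✓ CMP  NZCV=0000
4: ✓ MOVGE  r0←0xea
5: · ADDLT
6: · MOVEQ
7: ✓ CMP  NZCV=0011
8: · MOVGE
9: ✓ SUBLT  r0←0x5a
10: · MOVEQ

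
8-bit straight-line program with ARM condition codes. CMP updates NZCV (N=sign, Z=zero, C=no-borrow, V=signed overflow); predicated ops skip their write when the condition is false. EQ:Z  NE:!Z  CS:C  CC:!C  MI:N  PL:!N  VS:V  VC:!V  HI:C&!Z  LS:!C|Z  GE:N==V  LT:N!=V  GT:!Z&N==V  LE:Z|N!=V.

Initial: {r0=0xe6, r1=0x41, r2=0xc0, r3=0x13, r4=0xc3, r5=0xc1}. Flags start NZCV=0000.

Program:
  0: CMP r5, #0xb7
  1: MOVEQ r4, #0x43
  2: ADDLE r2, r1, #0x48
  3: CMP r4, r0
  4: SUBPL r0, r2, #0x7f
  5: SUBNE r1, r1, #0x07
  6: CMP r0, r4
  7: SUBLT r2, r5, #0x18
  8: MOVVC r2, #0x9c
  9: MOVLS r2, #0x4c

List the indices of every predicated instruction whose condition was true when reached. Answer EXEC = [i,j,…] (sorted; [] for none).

0: ✓ CMP  NZCV=0010
1: · MOVEQ
2: · ADDLE
3: ✓ CMP  NZCV=1000
4: · SUBPL
5: ✓ SUBNE  r1←0x3a
6: ✓ CMP  NZCV=0010
7: · SUBLT
8: ✓ MOVVC  r2←0x9c
9: · MOVLS

EXEC = [5,8]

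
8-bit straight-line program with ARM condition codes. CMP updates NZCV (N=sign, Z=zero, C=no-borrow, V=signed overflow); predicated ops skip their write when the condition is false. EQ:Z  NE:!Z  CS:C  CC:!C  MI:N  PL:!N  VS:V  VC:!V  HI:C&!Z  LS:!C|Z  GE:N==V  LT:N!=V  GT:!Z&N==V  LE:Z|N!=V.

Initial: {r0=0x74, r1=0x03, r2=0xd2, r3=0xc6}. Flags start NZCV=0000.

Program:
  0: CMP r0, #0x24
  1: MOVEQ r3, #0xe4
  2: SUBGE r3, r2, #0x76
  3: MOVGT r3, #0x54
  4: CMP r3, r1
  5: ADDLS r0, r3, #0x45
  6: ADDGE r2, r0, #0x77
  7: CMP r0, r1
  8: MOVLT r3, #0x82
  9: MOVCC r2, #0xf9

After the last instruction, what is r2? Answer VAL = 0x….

VAL = 0xeb

0: ✓ CMP  NZCV=0010
1: · MOVEQ
2: ✓ SUBGE  r3←0x5c
3: ✓ MOVGT  r3←0x54
4: ✓ CMP  NZCV=0010
5: · ADDLS
6: ✓ ADDGE  r2←0xeb
7: ✓ CMP  NZCV=0010
8: · MOVLT
9: · MOVCC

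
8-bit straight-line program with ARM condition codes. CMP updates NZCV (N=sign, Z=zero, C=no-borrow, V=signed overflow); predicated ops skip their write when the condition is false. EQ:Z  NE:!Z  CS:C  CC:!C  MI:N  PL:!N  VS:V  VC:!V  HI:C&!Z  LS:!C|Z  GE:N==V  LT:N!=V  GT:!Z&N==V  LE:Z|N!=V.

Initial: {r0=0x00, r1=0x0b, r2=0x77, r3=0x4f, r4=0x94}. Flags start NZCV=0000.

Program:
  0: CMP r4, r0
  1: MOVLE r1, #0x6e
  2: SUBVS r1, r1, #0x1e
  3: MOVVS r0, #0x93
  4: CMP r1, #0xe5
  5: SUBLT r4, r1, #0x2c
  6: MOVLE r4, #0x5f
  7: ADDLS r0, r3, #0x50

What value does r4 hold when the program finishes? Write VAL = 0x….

VAL = 0x94

[0] flags=1010 → (cmp)
[1] flags=1010 LE?T → r1=0x6e
[2] flags=1010 VS?F → skip
[3] flags=1010 VS?F → skip
[4] flags=1001 → (cmp)
[5] flags=1001 LT?F → skip
[6] flags=1001 LE?F → skip
[7] flags=1001 LS?T → r0=0x9f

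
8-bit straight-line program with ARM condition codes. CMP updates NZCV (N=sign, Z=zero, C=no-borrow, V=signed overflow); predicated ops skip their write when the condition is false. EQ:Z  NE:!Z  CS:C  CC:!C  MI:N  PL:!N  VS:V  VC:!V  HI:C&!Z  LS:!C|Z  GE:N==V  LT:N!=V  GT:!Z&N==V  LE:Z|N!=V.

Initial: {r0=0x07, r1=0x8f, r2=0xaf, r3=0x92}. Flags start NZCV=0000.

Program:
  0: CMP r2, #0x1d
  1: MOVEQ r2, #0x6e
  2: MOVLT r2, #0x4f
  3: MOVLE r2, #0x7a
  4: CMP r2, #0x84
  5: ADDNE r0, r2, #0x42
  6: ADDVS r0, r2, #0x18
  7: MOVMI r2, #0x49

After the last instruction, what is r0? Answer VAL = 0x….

0: ✓ CMP  NZCV=1010
1: · MOVEQ
2: ✓ MOVLT  r2←0x4f
3: ✓ MOVLE  r2←0x7a
4: ✓ CMP  NZCV=1001
5: ✓ ADDNE  r0←0xbc
6: ✓ ADDVS  r0←0x92
7: ✓ MOVMI  r2←0x49

VAL = 0x92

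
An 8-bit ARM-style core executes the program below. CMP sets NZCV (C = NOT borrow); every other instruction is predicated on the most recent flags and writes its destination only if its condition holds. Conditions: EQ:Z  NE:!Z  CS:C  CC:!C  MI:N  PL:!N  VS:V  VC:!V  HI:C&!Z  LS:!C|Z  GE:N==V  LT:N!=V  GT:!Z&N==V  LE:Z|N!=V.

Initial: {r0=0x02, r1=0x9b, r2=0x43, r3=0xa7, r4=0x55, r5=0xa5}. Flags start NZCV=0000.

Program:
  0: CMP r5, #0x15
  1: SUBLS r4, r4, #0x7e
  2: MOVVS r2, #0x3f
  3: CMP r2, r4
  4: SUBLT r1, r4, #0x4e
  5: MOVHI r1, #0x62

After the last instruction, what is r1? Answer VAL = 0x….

VAL = 0x07

0: ✓ CMP  NZCV=1010
1: · SUBLS
2: · MOVVS
3: ✓ CMP  NZCV=1000
4: ✓ SUBLT  r1←0x07
5: · MOVHI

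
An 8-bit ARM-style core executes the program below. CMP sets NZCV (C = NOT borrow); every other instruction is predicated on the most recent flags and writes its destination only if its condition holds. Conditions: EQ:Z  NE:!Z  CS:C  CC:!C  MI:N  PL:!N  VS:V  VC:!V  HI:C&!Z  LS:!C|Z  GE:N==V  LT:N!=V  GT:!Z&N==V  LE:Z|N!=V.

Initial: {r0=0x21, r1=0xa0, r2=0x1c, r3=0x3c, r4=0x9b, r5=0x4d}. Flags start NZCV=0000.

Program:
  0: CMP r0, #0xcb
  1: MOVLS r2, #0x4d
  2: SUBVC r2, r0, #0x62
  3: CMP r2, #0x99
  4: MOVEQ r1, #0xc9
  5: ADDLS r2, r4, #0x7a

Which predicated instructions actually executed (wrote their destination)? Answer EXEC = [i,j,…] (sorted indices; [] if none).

EXEC = [1,2]

[0] flags=0000 → (cmp)
[1] flags=0000 LS?T → r2=0x4d
[2] flags=0000 VC?T → r2=0xbf
[3] flags=0010 → (cmp)
[4] flags=0010 EQ?F → skip
[5] flags=0010 LS?F → skip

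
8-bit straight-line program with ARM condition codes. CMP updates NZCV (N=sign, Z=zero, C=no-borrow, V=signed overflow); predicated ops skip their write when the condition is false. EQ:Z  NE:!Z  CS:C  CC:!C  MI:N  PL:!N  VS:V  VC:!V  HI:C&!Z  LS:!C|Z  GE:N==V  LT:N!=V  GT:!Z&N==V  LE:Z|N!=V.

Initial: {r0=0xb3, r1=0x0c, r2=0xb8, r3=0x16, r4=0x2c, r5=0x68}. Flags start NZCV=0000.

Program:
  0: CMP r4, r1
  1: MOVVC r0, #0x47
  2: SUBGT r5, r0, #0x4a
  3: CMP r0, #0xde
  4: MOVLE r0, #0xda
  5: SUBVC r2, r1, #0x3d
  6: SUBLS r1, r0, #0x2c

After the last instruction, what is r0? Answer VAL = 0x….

VAL = 0x47

[0] flags=0010 → (cmp)
[1] flags=0010 VC?T → r0=0x47
[2] flags=0010 GT?T → r5=0xfd
[3] flags=0000 → (cmp)
[4] flags=0000 LE?F → skip
[5] flags=0000 VC?T → r2=0xcf
[6] flags=0000 LS?T → r1=0x1b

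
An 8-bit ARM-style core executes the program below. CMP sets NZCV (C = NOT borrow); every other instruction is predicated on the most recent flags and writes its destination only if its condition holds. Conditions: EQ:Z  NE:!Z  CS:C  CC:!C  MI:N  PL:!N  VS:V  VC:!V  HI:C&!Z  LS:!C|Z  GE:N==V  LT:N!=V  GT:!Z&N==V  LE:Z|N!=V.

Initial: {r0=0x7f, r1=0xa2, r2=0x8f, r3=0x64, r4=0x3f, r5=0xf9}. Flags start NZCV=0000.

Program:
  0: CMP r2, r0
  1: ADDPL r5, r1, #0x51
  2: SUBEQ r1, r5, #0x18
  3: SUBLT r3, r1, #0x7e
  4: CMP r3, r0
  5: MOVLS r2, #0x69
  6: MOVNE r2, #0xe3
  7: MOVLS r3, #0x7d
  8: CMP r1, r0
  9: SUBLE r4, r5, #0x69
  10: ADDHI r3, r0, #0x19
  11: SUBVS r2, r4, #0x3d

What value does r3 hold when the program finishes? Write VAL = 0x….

0: ✓ CMP  NZCV=0011
1: ✓ ADDPL  r5←0xf3
2: · SUBEQ
3: ✓ SUBLT  r3←0x24
4: ✓ CMP  NZCV=1000
5: ✓ MOVLS  r2←0x69
6: ✓ MOVNE  r2←0xe3
7: ✓ MOVLS  r3←0x7d
8: ✓ CMP  NZCV=0011
9: ✓ SUBLE  r4←0x8a
10: ✓ ADDHI  r3←0x98
11: ✓ SUBVS  r2←0x4d

VAL = 0x98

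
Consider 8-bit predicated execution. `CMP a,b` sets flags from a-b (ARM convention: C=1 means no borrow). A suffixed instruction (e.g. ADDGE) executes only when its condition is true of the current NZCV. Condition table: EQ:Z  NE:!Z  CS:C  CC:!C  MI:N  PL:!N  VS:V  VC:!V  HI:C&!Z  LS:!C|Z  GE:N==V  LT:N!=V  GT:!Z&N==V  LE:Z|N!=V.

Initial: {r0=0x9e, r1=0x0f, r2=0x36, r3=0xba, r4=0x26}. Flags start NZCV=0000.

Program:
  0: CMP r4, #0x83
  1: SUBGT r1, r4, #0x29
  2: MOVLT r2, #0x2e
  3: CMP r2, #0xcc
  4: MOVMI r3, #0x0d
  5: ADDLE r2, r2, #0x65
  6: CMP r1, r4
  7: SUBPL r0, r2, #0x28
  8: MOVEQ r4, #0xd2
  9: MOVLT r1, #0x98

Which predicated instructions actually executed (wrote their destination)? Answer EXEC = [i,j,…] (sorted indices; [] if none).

0: ✓ CMP  NZCV=1001
1: ✓ SUBGT  r1←0xfd
2: · MOVLT
3: ✓ CMP  NZCV=0000
4: · MOVMI
5: · ADDLE
6: ✓ CMP  NZCV=1010
7: · SUBPL
8: · MOVEQ
9: ✓ MOVLT  r1←0x98

EXEC = [1,9]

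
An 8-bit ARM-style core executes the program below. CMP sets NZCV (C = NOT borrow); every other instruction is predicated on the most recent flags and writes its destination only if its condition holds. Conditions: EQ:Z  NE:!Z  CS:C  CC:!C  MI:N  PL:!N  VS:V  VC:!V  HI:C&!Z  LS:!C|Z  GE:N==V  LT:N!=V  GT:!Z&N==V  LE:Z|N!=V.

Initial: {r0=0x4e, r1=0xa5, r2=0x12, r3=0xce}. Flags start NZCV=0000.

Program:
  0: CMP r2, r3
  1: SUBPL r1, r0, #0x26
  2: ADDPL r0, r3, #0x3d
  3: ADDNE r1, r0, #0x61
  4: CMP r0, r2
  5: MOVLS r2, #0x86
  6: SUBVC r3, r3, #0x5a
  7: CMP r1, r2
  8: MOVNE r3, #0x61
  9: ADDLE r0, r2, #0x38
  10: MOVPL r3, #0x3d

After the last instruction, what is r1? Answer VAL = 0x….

[0] flags=0000 → (cmp)
[1] flags=0000 PL?T → r1=0x28
[2] flags=0000 PL?T → r0=0x0b
[3] flags=0000 NE?T → r1=0x6c
[4] flags=1000 → (cmp)
[5] flags=1000 LS?T → r2=0x86
[6] flags=1000 VC?T → r3=0x74
[7] flags=1001 → (cmp)
[8] flags=1001 NE?T → r3=0x61
[9] flags=1001 LE?F → skip
[10] flags=1001 PL?F → skip

VAL = 0x6c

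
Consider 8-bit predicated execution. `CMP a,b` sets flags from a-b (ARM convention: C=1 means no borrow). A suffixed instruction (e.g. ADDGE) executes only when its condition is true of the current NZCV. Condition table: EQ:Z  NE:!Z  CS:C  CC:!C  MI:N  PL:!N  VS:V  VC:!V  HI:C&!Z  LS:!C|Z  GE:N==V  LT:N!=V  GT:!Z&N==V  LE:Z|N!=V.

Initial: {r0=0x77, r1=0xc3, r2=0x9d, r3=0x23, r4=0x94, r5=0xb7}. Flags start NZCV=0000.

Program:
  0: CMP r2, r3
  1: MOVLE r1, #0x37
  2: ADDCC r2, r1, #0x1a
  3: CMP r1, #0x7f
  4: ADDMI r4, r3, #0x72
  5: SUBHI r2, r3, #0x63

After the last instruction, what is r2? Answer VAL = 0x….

[0] flags=0011 → (cmp)
[1] flags=0011 LE?T → r1=0x37
[2] flags=0011 CC?F → skip
[3] flags=1000 → (cmp)
[4] flags=1000 MI?T → r4=0x95
[5] flags=1000 HI?F → skip

VAL = 0x9d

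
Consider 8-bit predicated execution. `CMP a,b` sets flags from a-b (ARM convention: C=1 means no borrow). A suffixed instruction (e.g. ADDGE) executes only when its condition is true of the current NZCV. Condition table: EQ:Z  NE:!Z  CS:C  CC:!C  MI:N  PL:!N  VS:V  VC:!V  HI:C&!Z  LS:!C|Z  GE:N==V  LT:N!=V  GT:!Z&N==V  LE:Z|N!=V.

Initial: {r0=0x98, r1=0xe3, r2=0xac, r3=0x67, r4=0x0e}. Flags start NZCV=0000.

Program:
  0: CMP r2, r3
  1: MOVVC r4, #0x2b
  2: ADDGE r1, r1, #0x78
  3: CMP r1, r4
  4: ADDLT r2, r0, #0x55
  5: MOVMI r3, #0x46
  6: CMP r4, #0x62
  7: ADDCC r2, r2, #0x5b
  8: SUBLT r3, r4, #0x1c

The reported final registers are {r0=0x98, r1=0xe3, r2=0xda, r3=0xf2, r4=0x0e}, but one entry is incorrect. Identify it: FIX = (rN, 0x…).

0: ✓ CMP  NZCV=0011
1: · MOVVC
2: · ADDGE
3: ✓ CMP  NZCV=1010
4: ✓ ADDLT  r2←0xed
5: ✓ MOVMI  r3←0x46
6: ✓ CMP  NZCV=1000
7: ✓ ADDCC  r2←0x48
8: ✓ SUBLT  r3←0xf2

FIX = (r2, 0x48)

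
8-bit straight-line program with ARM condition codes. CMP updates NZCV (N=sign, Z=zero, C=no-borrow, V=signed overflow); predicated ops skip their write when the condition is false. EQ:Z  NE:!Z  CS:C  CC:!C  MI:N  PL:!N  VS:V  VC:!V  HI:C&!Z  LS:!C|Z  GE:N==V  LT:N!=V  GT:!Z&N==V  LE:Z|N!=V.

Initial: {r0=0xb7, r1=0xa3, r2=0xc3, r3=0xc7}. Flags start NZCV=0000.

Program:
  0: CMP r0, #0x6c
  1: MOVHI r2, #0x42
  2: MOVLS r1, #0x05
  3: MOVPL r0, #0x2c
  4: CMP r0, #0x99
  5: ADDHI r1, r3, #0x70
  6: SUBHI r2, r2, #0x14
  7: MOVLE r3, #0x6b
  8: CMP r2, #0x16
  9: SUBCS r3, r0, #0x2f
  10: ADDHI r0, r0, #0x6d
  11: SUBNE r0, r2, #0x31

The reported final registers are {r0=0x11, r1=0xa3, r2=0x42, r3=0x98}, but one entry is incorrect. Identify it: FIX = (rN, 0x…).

FIX = (r3, 0xfd)

0: ✓ CMP  NZCV=0011
1: ✓ MOVHI  r2←0x42
2: · MOVLS
3: ✓ MOVPL  r0←0x2c
4: ✓ CMP  NZCV=1001
5: · ADDHI
6: · SUBHI
7: · MOVLE
8: ✓ CMP  NZCV=0010
9: ✓ SUBCS  r3←0xfd
10: ✓ ADDHI  r0←0x99
11: ✓ SUBNE  r0←0x11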